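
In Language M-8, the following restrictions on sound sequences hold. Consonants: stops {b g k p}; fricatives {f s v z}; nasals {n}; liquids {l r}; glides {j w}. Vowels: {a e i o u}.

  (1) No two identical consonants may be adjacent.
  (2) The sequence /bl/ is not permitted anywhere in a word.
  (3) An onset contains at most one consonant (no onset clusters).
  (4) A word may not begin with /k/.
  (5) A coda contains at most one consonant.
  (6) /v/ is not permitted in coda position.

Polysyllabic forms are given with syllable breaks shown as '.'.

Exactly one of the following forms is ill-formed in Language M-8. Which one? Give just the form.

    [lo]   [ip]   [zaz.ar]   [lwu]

[lwu]

[lo] — σ1 onset /l/, coda /∅/ ok → well-formed
[ip] — σ1 onset /∅/, coda /p/ ok → well-formed
[zaz.ar] — σ1 onset /z/, coda /z/ ok; σ2 onset /∅/, coda /r/ ok → well-formed
[lwu] — violates constraint 3: syllable 1 onset /lw/ has 2 consonants (> 1) → ill-formed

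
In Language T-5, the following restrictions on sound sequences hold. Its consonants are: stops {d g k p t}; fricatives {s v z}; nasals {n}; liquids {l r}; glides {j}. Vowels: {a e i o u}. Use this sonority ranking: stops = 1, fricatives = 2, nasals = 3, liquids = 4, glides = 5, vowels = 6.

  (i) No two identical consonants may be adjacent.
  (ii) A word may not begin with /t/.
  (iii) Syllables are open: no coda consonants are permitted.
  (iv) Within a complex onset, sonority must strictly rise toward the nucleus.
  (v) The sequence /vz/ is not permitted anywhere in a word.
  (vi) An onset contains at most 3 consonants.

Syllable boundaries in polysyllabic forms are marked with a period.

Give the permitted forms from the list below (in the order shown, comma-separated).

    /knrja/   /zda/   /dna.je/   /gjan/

/dna.je/

/knrja/ — violates constraint (vi): syllable 1 onset /knrj/ has 4 consonants (> 3) → not permitted
/zda/ — violates constraint (iv): syllable 1 onset /zd/: /z/ (fricative, 2) → /d/ (stop, 1) does not rise → not permitted
/dna.je/ — σ1 onset /dn/ (1→3 rises), coda /∅/ ok; σ2 onset /j/, coda /∅/ ok → permitted
/gjan/ — violates constraint (iii): syllable 1 coda /n/ has 1 consonant (> 0) → not permitted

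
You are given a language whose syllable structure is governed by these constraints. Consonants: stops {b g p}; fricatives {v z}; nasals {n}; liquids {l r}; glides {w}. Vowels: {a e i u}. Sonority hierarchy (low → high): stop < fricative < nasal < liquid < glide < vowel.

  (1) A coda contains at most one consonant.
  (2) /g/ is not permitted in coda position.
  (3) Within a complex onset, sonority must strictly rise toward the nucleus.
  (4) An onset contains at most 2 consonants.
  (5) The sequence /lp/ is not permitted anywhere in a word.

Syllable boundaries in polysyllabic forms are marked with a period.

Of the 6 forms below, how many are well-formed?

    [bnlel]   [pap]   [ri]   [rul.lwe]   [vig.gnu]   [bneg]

3

[bnlel] — violates constraint 4: syllable 1 onset /bnl/ has 3 consonants (> 2) → ill-formed
[pap] — σ1 onset /p/, coda /p/ ok → well-formed
[ri] — σ1 onset /r/, coda /∅/ ok → well-formed
[rul.lwe] — σ1 onset /r/, coda /l/ ok; σ2 onset /lw/ (4→5 rises), coda /∅/ ok → well-formed
[vig.gnu] — violates constraint 2: syllable 1 coda contains /g/ → ill-formed
[bneg] — violates constraint 2: syllable 1 coda contains /g/ → ill-formed
Well-formed: [pap], [ri], [rul.lwe] → 3.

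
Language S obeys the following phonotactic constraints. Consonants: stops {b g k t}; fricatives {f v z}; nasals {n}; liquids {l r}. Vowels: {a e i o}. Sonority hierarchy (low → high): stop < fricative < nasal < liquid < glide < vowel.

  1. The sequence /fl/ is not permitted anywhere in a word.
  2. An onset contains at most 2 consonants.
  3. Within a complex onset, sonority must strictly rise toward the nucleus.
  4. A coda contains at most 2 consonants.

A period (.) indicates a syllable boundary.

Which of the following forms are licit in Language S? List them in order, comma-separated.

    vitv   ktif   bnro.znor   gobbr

vitv

vitv — σ1 onset /v/, coda /tv/ (2C) ok → licit
ktif — violates constraint 3: syllable 1 onset /kt/: /k/ (stop, 1) → /t/ (stop, 1) does not rise → illicit
bnro.znor — violates constraint 2: syllable 1 onset /bnr/ has 3 consonants (> 2) → illicit
gobbr — violates constraint 4: syllable 1 coda /bbr/ has 3 consonants (> 2) → illicit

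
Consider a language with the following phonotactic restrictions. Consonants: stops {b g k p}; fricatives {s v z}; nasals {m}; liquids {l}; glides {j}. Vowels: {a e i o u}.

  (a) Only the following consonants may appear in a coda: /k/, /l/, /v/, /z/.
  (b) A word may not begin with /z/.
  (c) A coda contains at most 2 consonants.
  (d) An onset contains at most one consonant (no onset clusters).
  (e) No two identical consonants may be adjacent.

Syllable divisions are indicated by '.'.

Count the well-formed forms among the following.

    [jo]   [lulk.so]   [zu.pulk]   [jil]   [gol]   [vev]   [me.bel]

6

[jo] — σ1 onset /j/, coda /∅/ ok → well-formed
[lulk.so] — σ1 onset /l/, coda /lk/ (2C) ok; σ2 onset /s/, coda /∅/ ok → well-formed
[zu.pulk] — violates constraint (b): word begins with /z/ → ill-formed
[jil] — σ1 onset /j/, coda /l/ ok → well-formed
[gol] — σ1 onset /g/, coda /l/ ok → well-formed
[vev] — σ1 onset /v/, coda /v/ ok → well-formed
[me.bel] — σ1 onset /m/, coda /∅/ ok; σ2 onset /b/, coda /l/ ok → well-formed
Well-formed: [jo], [lulk.so], [jil], [gol], [vev], [me.bel] → 6.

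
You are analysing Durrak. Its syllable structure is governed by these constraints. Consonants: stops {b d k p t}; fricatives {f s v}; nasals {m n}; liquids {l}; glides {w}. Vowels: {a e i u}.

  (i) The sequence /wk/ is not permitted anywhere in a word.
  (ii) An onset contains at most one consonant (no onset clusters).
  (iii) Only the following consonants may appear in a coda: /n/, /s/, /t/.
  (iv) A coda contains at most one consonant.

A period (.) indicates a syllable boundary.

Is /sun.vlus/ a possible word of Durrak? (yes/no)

no

/sun.vlus/ — violates constraint (ii): syllable 2 onset /vl/ has 2 consonants (> 1) → illicit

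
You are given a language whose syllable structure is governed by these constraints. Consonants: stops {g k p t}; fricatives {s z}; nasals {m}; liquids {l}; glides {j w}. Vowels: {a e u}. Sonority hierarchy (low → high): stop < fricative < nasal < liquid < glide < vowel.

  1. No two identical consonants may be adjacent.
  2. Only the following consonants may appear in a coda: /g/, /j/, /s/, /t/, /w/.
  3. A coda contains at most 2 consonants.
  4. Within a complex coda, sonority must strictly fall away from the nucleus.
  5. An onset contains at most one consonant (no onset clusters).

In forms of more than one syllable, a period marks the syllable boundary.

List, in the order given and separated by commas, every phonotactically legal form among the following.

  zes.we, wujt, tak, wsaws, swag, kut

zes.we, wujt, kut

zes.we — σ1 onset /z/, coda /s/ ok; σ2 onset /w/, coda /∅/ ok → phonotactically legal
wujt — σ1 onset /w/, coda /jt/ (5→1 falls) ok → phonotactically legal
tak — violates constraint 2: syllable 1 coda contains /k/, which is not a licensed coda consonant → phonotactically illegal
wsaws — violates constraint 5: syllable 1 onset /ws/ has 2 consonants (> 1) → phonotactically illegal
swag — violates constraint 5: syllable 1 onset /sw/ has 2 consonants (> 1) → phonotactically illegal
kut — σ1 onset /k/, coda /t/ ok → phonotactically legal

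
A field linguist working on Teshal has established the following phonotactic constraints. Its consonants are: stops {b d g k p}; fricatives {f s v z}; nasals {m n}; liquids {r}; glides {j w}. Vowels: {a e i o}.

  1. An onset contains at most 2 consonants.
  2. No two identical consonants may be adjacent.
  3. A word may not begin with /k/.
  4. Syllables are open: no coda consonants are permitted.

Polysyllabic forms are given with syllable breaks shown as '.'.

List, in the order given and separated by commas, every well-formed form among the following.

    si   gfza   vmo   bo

si, vmo, bo

si — σ1 onset /s/, coda /∅/ ok → well-formed
gfza — violates constraint 1: syllable 1 onset /gfz/ has 3 consonants (> 2) → ill-formed
vmo — σ1 onset /vm/ (2C), coda /∅/ ok → well-formed
bo — σ1 onset /b/, coda /∅/ ok → well-formed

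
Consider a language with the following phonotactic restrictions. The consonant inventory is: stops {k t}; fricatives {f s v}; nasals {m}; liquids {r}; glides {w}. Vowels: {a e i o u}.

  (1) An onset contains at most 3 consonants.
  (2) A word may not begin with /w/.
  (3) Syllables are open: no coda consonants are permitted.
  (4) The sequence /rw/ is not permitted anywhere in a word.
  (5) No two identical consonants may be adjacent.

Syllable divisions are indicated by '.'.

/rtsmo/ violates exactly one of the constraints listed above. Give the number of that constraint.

/rtsmo/: syllable 1 onset /rtsm/ has 4 consonants (> 3).
This is a violation of constraint 1: "An onset contains at most 3 consonants."
The remaining constraints (2, 3, 4, 5) are satisfied.

1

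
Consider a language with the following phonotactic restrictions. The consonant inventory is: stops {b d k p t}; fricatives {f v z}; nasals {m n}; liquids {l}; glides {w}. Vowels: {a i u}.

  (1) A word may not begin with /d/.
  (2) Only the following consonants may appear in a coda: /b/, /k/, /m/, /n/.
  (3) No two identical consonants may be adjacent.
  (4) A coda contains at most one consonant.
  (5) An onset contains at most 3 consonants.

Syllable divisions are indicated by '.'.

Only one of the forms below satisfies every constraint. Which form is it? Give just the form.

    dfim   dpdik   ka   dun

dfim — violates constraint 1: word begins with /d/ → phonotactically illegal
dpdik — violates constraint 1: word begins with /d/ → phonotactically illegal
ka — σ1 onset /k/, coda /∅/ ok → phonotactically legal
dun — violates constraint 1: word begins with /d/ → phonotactically illegal

ka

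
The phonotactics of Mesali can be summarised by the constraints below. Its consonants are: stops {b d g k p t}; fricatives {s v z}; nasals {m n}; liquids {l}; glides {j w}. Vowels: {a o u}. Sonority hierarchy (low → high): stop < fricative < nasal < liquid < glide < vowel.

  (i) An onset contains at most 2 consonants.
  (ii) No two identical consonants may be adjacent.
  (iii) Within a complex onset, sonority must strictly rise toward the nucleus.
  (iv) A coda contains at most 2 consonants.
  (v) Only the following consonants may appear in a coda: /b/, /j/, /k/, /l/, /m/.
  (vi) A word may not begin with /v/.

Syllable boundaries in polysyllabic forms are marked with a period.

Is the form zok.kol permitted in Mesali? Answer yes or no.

no

zok.kol — violates constraint (ii): adjacent identical consonants /kk/ → not permitted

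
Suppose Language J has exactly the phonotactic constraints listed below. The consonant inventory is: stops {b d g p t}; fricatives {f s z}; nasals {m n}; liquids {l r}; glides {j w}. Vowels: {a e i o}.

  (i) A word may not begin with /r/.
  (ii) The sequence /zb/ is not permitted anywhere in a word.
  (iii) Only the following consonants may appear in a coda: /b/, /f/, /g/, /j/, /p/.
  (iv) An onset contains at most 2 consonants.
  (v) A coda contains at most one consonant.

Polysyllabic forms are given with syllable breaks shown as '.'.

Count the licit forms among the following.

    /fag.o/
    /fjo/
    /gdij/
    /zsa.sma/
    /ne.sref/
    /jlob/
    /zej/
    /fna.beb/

/fag.o/ — σ1 onset /f/, coda /g/ ok; σ2 onset /∅/, coda /∅/ ok → licit
/fjo/ — σ1 onset /fj/ (2C), coda /∅/ ok → licit
/gdij/ — σ1 onset /gd/ (2C), coda /j/ ok → licit
/zsa.sma/ — σ1 onset /zs/ (2C), coda /∅/ ok; σ2 onset /sm/ (2C), coda /∅/ ok → licit
/ne.sref/ — σ1 onset /n/, coda /∅/ ok; σ2 onset /sr/ (2C), coda /f/ ok → licit
/jlob/ — σ1 onset /jl/ (2C), coda /b/ ok → licit
/zej/ — σ1 onset /z/, coda /j/ ok → licit
/fna.beb/ — σ1 onset /fn/ (2C), coda /∅/ ok; σ2 onset /b/, coda /b/ ok → licit
Licit: /fag.o/, /fjo/, /gdij/, /zsa.sma/, /ne.sref/, /jlob/, /zej/, /fna.beb/ → 8.

8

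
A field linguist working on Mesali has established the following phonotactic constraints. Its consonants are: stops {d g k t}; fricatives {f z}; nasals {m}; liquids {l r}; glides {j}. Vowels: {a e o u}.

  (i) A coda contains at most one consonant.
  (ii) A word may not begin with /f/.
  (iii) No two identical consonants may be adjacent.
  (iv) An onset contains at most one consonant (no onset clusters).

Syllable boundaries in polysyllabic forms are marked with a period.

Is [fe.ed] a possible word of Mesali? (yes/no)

[fe.ed] — violates constraint (ii): word begins with /f/ → phonotactically illegal

no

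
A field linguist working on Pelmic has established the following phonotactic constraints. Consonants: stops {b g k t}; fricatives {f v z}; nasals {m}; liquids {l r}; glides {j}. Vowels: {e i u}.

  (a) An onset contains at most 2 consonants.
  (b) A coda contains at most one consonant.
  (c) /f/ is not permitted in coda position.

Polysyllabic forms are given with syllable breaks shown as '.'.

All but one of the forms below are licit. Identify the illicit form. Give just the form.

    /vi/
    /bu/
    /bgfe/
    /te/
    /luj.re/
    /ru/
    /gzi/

/vi/ — σ1 onset /v/, coda /∅/ ok → licit
/bu/ — σ1 onset /b/, coda /∅/ ok → licit
/bgfe/ — violates constraint (a): syllable 1 onset /bgf/ has 3 consonants (> 2) → illicit
/te/ — σ1 onset /t/, coda /∅/ ok → licit
/luj.re/ — σ1 onset /l/, coda /j/ ok; σ2 onset /r/, coda /∅/ ok → licit
/ru/ — σ1 onset /r/, coda /∅/ ok → licit
/gzi/ — σ1 onset /gz/ (2C), coda /∅/ ok → licit

/bgfe/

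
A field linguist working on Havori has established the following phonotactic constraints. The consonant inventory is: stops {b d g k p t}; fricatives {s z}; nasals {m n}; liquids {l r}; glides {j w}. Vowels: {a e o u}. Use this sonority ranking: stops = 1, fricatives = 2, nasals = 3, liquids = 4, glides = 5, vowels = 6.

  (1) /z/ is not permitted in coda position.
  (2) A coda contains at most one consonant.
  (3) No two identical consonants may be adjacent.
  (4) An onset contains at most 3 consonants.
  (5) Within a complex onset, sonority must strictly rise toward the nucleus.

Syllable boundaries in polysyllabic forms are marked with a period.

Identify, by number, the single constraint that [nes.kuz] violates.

1

[nes.kuz]: syllable 2 coda contains /z/.
This is a violation of constraint 1: "/z/ is not permitted in coda position."
The remaining constraints (2, 3, 4, 5) are satisfied.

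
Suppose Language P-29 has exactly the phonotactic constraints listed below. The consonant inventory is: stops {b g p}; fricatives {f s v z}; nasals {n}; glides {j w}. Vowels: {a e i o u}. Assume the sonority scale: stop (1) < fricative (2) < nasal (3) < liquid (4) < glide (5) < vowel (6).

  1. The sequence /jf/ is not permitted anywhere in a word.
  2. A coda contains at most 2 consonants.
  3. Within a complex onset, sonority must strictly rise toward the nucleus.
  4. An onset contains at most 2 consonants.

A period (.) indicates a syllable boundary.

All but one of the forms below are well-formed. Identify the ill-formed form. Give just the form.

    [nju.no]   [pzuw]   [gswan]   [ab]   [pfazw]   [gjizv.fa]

[gswan]

[nju.no] — σ1 onset /nj/ (3→5 rises), coda /∅/ ok; σ2 onset /n/, coda /∅/ ok → well-formed
[pzuw] — σ1 onset /pz/ (1→2 rises), coda /w/ ok → well-formed
[gswan] — violates constraint 4: syllable 1 onset /gsw/ has 3 consonants (> 2) → ill-formed
[ab] — σ1 onset /∅/, coda /b/ ok → well-formed
[pfazw] — σ1 onset /pf/ (1→2 rises), coda /zw/ (2C) ok → well-formed
[gjizv.fa] — σ1 onset /gj/ (1→5 rises), coda /zv/ (2C) ok; σ2 onset /f/, coda /∅/ ok → well-formed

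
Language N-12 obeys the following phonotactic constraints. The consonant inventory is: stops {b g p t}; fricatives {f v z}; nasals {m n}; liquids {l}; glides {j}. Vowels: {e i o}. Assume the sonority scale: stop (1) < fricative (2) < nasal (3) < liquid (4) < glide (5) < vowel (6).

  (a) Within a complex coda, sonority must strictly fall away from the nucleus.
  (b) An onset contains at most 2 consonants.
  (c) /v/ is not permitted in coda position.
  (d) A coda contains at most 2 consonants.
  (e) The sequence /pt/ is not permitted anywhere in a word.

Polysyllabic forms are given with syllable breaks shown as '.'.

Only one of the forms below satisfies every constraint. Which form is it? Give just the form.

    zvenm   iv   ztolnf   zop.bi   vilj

zvenm — violates constraint (a): syllable 1 coda /nm/: /n/ (nasal, 3) → /m/ (nasal, 3) does not fall → not permitted
iv — violates constraint (c): syllable 1 coda contains /v/ → not permitted
ztolnf — violates constraint (d): syllable 1 coda /lnf/ has 3 consonants (> 2) → not permitted
zop.bi — σ1 onset /z/, coda /p/ ok; σ2 onset /b/, coda /∅/ ok → permitted
vilj — violates constraint (a): syllable 1 coda /lj/: /l/ (liquid, 4) → /j/ (glide, 5) does not fall → not permitted

zop.bi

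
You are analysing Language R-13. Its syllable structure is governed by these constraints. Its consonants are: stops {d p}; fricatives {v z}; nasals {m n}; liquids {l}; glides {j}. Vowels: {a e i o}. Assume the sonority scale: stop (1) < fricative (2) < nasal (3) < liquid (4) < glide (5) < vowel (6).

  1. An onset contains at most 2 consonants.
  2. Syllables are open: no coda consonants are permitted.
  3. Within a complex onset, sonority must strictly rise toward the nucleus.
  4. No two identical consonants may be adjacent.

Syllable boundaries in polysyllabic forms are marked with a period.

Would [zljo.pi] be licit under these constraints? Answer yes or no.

no

[zljo.pi] — violates constraint 1: syllable 1 onset /zlj/ has 3 consonants (> 2) → illicit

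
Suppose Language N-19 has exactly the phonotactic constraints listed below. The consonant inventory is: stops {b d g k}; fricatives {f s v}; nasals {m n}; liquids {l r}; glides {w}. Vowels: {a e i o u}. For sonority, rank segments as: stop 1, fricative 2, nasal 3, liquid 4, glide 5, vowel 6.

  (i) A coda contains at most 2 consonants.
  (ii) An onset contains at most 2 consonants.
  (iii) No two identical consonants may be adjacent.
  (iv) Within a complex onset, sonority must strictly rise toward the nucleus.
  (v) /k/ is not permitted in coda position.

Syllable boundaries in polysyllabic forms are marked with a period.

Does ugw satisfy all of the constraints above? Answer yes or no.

yes

ugw — σ1 onset /∅/, coda /gw/ (2C) ok → phonotactically legal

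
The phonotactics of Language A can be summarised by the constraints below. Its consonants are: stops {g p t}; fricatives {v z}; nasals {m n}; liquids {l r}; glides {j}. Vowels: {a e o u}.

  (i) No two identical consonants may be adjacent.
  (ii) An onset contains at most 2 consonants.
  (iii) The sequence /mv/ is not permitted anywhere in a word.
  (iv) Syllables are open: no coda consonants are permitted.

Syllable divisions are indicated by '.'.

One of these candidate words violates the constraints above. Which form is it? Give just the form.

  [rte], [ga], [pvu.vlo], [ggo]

[ggo]

[rte] — σ1 onset /rt/ (2C), coda /∅/ ok → licit
[ga] — σ1 onset /g/, coda /∅/ ok → licit
[pvu.vlo] — σ1 onset /pv/ (2C), coda /∅/ ok; σ2 onset /vl/ (2C), coda /∅/ ok → licit
[ggo] — violates constraint (i): adjacent identical consonants /gg/ → illicit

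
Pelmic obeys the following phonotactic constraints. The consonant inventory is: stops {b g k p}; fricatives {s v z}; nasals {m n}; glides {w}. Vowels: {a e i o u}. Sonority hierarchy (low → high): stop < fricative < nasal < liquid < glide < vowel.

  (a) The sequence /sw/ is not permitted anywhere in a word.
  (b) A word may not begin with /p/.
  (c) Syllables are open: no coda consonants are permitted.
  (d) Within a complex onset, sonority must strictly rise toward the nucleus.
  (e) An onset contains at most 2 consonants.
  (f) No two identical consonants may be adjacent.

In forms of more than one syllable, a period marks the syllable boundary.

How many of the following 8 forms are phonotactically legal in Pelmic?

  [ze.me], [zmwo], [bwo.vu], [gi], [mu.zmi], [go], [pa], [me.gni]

[ze.me] — σ1 onset /z/, coda /∅/ ok; σ2 onset /m/, coda /∅/ ok → phonotactically legal
[zmwo] — violates constraint (e): syllable 1 onset /zmw/ has 3 consonants (> 2) → phonotactically illegal
[bwo.vu] — σ1 onset /bw/ (1→5 rises), coda /∅/ ok; σ2 onset /v/, coda /∅/ ok → phonotactically legal
[gi] — σ1 onset /g/, coda /∅/ ok → phonotactically legal
[mu.zmi] — σ1 onset /m/, coda /∅/ ok; σ2 onset /zm/ (2→3 rises), coda /∅/ ok → phonotactically legal
[go] — σ1 onset /g/, coda /∅/ ok → phonotactically legal
[pa] — violates constraint (b): word begins with /p/ → phonotactically illegal
[me.gni] — σ1 onset /m/, coda /∅/ ok; σ2 onset /gn/ (1→3 rises), coda /∅/ ok → phonotactically legal
Phonotactically legal: [ze.me], [bwo.vu], [gi], [mu.zmi], [go], [me.gni] → 6.

6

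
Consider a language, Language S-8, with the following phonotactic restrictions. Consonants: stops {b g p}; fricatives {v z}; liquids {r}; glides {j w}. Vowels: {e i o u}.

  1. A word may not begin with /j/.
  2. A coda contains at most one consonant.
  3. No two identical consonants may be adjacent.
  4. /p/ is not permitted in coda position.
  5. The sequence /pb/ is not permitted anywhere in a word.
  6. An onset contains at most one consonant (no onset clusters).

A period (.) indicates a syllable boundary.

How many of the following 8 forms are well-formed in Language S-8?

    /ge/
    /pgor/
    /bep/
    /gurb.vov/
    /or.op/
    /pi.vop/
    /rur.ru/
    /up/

1

/ge/ — σ1 onset /g/, coda /∅/ ok → well-formed
/pgor/ — violates constraint 6: syllable 1 onset /pg/ has 2 consonants (> 1) → ill-formed
/bep/ — violates constraint 4: syllable 1 coda contains /p/ → ill-formed
/gurb.vov/ — violates constraint 2: syllable 1 coda /rb/ has 2 consonants (> 1) → ill-formed
/or.op/ — violates constraint 4: syllable 2 coda contains /p/ → ill-formed
/pi.vop/ — violates constraint 4: syllable 2 coda contains /p/ → ill-formed
/rur.ru/ — violates constraint 3: adjacent identical consonants /rr/ → ill-formed
/up/ — violates constraint 4: syllable 1 coda contains /p/ → ill-formed
Well-formed: /ge/ → 1.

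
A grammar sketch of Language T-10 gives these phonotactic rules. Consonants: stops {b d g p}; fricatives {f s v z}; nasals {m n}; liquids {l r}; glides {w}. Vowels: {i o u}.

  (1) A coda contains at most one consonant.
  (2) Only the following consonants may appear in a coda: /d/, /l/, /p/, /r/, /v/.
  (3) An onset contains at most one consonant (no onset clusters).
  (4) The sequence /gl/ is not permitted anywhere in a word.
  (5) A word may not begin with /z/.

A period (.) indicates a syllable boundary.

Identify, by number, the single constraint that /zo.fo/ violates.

5

/zo.fo/: word begins with /z/.
This is a violation of constraint 5: "A word may not begin with /z/."
The remaining constraints (1, 2, 3, 4) are satisfied.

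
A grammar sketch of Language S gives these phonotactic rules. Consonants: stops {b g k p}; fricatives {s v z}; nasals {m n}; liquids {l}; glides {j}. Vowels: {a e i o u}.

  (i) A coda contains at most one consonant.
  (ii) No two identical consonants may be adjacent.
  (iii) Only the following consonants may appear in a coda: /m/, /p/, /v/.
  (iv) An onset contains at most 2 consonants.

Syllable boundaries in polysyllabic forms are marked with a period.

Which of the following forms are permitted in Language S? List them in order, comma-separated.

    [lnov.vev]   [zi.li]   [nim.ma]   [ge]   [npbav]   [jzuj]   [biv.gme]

[lnov.vev] — violates constraint (ii): adjacent identical consonants /vv/ → not permitted
[zi.li] — σ1 onset /z/, coda /∅/ ok; σ2 onset /l/, coda /∅/ ok → permitted
[nim.ma] — violates constraint (ii): adjacent identical consonants /mm/ → not permitted
[ge] — σ1 onset /g/, coda /∅/ ok → permitted
[npbav] — violates constraint (iv): syllable 1 onset /npb/ has 3 consonants (> 2) → not permitted
[jzuj] — violates constraint (iii): syllable 1 coda contains /j/, which is not a licensed coda consonant → not permitted
[biv.gme] — σ1 onset /b/, coda /v/ ok; σ2 onset /gm/ (2C), coda /∅/ ok → permitted

[zi.li], [ge], [biv.gme]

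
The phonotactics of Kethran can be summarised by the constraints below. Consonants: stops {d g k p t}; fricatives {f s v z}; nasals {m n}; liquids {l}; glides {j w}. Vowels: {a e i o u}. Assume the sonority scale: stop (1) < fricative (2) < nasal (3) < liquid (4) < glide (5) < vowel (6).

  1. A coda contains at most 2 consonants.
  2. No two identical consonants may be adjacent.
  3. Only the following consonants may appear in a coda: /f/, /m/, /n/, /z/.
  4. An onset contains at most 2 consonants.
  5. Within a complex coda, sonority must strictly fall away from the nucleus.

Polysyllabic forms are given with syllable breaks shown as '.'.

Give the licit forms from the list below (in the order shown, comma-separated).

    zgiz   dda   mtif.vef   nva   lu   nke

zgiz — σ1 onset /zg/ (2C), coda /z/ ok → licit
dda — violates constraint 2: adjacent identical consonants /dd/ → illicit
mtif.vef — σ1 onset /mt/ (2C), coda /f/ ok; σ2 onset /v/, coda /f/ ok → licit
nva — σ1 onset /nv/ (2C), coda /∅/ ok → licit
lu — σ1 onset /l/, coda /∅/ ok → licit
nke — σ1 onset /nk/ (2C), coda /∅/ ok → licit

zgiz, mtif.vef, nva, lu, nke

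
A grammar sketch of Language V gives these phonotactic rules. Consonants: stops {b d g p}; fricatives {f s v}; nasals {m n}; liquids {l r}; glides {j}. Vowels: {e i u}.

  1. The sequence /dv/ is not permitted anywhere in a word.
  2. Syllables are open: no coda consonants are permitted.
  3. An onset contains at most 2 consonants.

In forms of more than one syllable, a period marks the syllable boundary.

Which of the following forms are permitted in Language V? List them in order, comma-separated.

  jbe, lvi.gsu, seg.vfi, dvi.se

jbe — σ1 onset /jb/ (2C), coda /∅/ ok → permitted
lvi.gsu — σ1 onset /lv/ (2C), coda /∅/ ok; σ2 onset /gs/ (2C), coda /∅/ ok → permitted
seg.vfi — violates constraint 2: syllable 1 coda /g/ has 1 consonant (> 0) → not permitted
dvi.se — violates constraint 1: contains banned sequence /dv/ → not permitted

jbe, lvi.gsu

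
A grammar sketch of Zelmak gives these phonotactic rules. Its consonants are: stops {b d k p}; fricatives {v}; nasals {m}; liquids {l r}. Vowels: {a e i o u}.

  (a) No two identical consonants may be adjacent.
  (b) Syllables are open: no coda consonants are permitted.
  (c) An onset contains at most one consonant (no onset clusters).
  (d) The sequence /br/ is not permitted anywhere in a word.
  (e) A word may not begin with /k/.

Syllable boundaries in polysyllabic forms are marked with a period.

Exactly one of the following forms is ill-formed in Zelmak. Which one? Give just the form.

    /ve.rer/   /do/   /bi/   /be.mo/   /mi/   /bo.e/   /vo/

/ve.rer/ — violates constraint (b): syllable 2 coda /r/ has 1 consonant (> 0) → ill-formed
/do/ — σ1 onset /d/, coda /∅/ ok → well-formed
/bi/ — σ1 onset /b/, coda /∅/ ok → well-formed
/be.mo/ — σ1 onset /b/, coda /∅/ ok; σ2 onset /m/, coda /∅/ ok → well-formed
/mi/ — σ1 onset /m/, coda /∅/ ok → well-formed
/bo.e/ — σ1 onset /b/, coda /∅/ ok; σ2 onset /∅/, coda /∅/ ok → well-formed
/vo/ — σ1 onset /v/, coda /∅/ ok → well-formed

/ve.rer/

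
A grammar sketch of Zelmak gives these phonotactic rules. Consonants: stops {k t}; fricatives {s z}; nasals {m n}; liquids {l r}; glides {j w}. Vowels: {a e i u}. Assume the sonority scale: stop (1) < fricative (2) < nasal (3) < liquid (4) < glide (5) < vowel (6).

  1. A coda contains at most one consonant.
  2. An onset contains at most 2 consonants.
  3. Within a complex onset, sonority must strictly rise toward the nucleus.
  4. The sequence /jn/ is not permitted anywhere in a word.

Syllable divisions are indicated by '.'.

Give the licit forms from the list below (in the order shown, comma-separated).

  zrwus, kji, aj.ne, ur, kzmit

zrwus — violates constraint 2: syllable 1 onset /zrw/ has 3 consonants (> 2) → illicit
kji — σ1 onset /kj/ (1→5 rises), coda /∅/ ok → licit
aj.ne — violates constraint 4: contains banned sequence /jn/ → illicit
ur — σ1 onset /∅/, coda /r/ ok → licit
kzmit — violates constraint 2: syllable 1 onset /kzm/ has 3 consonants (> 2) → illicit

kji, ur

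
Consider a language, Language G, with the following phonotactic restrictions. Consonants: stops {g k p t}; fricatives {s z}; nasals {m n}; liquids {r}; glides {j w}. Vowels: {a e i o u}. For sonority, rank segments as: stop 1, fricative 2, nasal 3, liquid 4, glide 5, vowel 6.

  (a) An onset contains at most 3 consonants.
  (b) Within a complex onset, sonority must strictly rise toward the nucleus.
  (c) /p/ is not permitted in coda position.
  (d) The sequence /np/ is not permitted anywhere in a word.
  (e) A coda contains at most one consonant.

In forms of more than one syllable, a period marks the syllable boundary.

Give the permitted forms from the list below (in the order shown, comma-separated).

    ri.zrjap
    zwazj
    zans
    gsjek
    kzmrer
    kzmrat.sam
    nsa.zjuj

gsjek

ri.zrjap — violates constraint (c): syllable 2 coda contains /p/ → not permitted
zwazj — violates constraint (e): syllable 1 coda /zj/ has 2 consonants (> 1) → not permitted
zans — violates constraint (e): syllable 1 coda /ns/ has 2 consonants (> 1) → not permitted
gsjek — σ1 onset /gsj/ (1→2→5 rises), coda /k/ ok → permitted
kzmrer — violates constraint (a): syllable 1 onset /kzmr/ has 4 consonants (> 3) → not permitted
kzmrat.sam — violates constraint (a): syllable 1 onset /kzmr/ has 4 consonants (> 3) → not permitted
nsa.zjuj — violates constraint (b): syllable 1 onset /ns/: /n/ (nasal, 3) → /s/ (fricative, 2) does not rise → not permitted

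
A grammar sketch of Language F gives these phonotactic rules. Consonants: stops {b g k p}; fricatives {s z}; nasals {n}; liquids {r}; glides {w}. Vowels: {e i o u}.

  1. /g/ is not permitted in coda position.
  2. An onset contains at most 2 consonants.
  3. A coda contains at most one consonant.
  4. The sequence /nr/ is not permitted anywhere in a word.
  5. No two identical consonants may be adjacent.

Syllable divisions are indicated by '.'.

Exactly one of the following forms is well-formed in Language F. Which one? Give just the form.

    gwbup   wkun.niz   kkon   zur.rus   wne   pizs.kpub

wne

gwbup — violates constraint 2: syllable 1 onset /gwb/ has 3 consonants (> 2) → ill-formed
wkun.niz — violates constraint 5: adjacent identical consonants /nn/ → ill-formed
kkon — violates constraint 5: adjacent identical consonants /kk/ → ill-formed
zur.rus — violates constraint 5: adjacent identical consonants /rr/ → ill-formed
wne — σ1 onset /wn/ (2C), coda /∅/ ok → well-formed
pizs.kpub — violates constraint 3: syllable 1 coda /zs/ has 2 consonants (> 1) → ill-formed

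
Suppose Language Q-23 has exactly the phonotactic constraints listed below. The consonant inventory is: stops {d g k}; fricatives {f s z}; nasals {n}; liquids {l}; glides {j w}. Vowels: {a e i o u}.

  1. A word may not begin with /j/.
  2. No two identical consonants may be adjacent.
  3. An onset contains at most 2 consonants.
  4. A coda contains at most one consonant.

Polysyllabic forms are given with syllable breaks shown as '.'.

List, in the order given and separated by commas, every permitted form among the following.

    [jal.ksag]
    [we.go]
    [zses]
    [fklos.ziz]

[jal.ksag] — violates constraint 1: word begins with /j/ → not permitted
[we.go] — σ1 onset /w/, coda /∅/ ok; σ2 onset /g/, coda /∅/ ok → permitted
[zses] — σ1 onset /zs/ (2C), coda /s/ ok → permitted
[fklos.ziz] — violates constraint 3: syllable 1 onset /fkl/ has 3 consonants (> 2) → not permitted

[we.go], [zses]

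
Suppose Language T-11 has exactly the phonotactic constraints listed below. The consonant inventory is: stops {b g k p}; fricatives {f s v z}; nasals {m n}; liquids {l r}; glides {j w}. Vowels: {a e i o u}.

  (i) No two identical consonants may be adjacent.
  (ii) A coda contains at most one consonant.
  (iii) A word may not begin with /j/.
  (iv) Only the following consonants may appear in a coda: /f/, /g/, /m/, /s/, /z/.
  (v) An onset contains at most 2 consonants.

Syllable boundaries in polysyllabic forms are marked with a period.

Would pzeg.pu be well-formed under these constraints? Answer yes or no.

yes

pzeg.pu — σ1 onset /pz/ (2C), coda /g/ ok; σ2 onset /p/, coda /∅/ ok → well-formed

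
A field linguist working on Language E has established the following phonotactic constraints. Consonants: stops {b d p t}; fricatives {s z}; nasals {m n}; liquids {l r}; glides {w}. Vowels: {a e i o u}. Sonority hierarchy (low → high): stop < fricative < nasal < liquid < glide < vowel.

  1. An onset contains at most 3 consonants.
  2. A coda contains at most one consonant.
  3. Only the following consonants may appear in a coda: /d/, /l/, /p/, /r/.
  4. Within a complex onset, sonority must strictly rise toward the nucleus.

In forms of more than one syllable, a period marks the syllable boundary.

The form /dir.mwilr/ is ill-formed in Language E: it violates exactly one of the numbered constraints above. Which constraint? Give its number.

2

/dir.mwilr/: syllable 2 coda /lr/ has 2 consonants (> 1).
This is a violation of constraint 2: "A coda contains at most one consonant."
The remaining constraints (1, 3, 4) are satisfied.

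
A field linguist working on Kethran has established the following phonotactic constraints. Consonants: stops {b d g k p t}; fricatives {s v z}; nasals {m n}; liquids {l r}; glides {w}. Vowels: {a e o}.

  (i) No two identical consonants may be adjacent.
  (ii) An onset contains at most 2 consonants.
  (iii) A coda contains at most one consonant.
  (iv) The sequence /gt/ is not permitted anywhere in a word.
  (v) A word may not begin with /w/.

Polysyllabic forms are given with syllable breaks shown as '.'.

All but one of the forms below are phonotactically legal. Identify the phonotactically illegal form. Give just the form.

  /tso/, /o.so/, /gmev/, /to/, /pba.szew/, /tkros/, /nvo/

/tkros/

/tso/ — σ1 onset /ts/ (2C), coda /∅/ ok → phonotactically legal
/o.so/ — σ1 onset /∅/, coda /∅/ ok; σ2 onset /s/, coda /∅/ ok → phonotactically legal
/gmev/ — σ1 onset /gm/ (2C), coda /v/ ok → phonotactically legal
/to/ — σ1 onset /t/, coda /∅/ ok → phonotactically legal
/pba.szew/ — σ1 onset /pb/ (2C), coda /∅/ ok; σ2 onset /sz/ (2C), coda /w/ ok → phonotactically legal
/tkros/ — violates constraint (ii): syllable 1 onset /tkr/ has 3 consonants (> 2) → phonotactically illegal
/nvo/ — σ1 onset /nv/ (2C), coda /∅/ ok → phonotactically legal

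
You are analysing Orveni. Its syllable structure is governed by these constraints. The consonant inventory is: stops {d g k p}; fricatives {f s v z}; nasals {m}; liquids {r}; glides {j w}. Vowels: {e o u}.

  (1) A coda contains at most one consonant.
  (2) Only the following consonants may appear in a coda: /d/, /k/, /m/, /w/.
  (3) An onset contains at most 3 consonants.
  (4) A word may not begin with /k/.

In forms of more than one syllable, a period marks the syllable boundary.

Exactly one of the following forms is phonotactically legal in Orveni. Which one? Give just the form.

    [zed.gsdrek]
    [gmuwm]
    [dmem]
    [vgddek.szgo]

[zed.gsdrek] — violates constraint 3: syllable 2 onset /gsdr/ has 4 consonants (> 3) → phonotactically illegal
[gmuwm] — violates constraint 1: syllable 1 coda /wm/ has 2 consonants (> 1) → phonotactically illegal
[dmem] — σ1 onset /dm/ (2C), coda /m/ ok → phonotactically legal
[vgddek.szgo] — violates constraint 3: syllable 1 onset /vgdd/ has 4 consonants (> 3) → phonotactically illegal

[dmem]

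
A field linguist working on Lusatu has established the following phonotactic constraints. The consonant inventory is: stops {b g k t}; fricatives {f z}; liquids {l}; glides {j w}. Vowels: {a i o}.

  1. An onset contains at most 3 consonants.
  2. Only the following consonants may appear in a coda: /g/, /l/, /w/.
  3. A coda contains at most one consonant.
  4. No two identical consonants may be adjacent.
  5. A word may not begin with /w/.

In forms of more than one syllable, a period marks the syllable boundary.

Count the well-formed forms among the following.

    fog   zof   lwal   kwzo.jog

fog — σ1 onset /f/, coda /g/ ok → well-formed
zof — violates constraint 2: syllable 1 coda contains /f/, which is not a licensed coda consonant → ill-formed
lwal — σ1 onset /lw/ (2C), coda /l/ ok → well-formed
kwzo.jog — σ1 onset /kwz/ (3C), coda /∅/ ok; σ2 onset /j/, coda /g/ ok → well-formed
Well-formed: fog, lwal, kwzo.jog → 3.

3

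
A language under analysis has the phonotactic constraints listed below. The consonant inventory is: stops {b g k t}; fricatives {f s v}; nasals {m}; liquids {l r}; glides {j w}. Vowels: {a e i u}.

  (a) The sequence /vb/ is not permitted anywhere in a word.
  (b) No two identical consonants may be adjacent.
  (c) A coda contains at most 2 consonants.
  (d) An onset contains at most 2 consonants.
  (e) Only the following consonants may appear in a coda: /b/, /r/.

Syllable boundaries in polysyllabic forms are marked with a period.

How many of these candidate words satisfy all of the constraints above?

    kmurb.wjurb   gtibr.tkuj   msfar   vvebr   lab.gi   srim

2

kmurb.wjurb — σ1 onset /km/ (2C), coda /rb/ (2C) ok; σ2 onset /wj/ (2C), coda /rb/ (2C) ok → permitted
gtibr.tkuj — violates constraint (e): syllable 2 coda contains /j/, which is not a licensed coda consonant → not permitted
msfar — violates constraint (d): syllable 1 onset /msf/ has 3 consonants (> 2) → not permitted
vvebr — violates constraint (b): adjacent identical consonants /vv/ → not permitted
lab.gi — σ1 onset /l/, coda /b/ ok; σ2 onset /g/, coda /∅/ ok → permitted
srim — violates constraint (e): syllable 1 coda contains /m/, which is not a licensed coda consonant → not permitted
Permitted: kmurb.wjurb, lab.gi → 2.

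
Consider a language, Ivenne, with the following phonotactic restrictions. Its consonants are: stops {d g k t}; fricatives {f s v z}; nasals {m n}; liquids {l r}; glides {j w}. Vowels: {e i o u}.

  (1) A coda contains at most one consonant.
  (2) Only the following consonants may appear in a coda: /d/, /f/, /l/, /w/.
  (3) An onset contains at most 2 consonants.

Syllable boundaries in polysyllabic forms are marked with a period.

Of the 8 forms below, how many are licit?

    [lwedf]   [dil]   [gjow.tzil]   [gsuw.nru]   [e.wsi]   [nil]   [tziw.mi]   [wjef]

7

[lwedf] — violates constraint 1: syllable 1 coda /df/ has 2 consonants (> 1) → illicit
[dil] — σ1 onset /d/, coda /l/ ok → licit
[gjow.tzil] — σ1 onset /gj/ (2C), coda /w/ ok; σ2 onset /tz/ (2C), coda /l/ ok → licit
[gsuw.nru] — σ1 onset /gs/ (2C), coda /w/ ok; σ2 onset /nr/ (2C), coda /∅/ ok → licit
[e.wsi] — σ1 onset /∅/, coda /∅/ ok; σ2 onset /ws/ (2C), coda /∅/ ok → licit
[nil] — σ1 onset /n/, coda /l/ ok → licit
[tziw.mi] — σ1 onset /tz/ (2C), coda /w/ ok; σ2 onset /m/, coda /∅/ ok → licit
[wjef] — σ1 onset /wj/ (2C), coda /f/ ok → licit
Licit: [dil], [gjow.tzil], [gsuw.nru], [e.wsi], [nil], [tziw.mi], [wjef] → 7.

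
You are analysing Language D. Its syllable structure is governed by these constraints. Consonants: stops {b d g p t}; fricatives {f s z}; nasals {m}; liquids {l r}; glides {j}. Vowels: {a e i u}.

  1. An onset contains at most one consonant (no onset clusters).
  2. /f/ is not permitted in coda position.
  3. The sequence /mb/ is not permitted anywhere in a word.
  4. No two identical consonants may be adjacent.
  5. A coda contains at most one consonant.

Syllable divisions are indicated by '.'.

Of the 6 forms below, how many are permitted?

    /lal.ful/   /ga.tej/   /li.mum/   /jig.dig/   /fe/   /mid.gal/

6

/lal.ful/ — σ1 onset /l/, coda /l/ ok; σ2 onset /f/, coda /l/ ok → permitted
/ga.tej/ — σ1 onset /g/, coda /∅/ ok; σ2 onset /t/, coda /j/ ok → permitted
/li.mum/ — σ1 onset /l/, coda /∅/ ok; σ2 onset /m/, coda /m/ ok → permitted
/jig.dig/ — σ1 onset /j/, coda /g/ ok; σ2 onset /d/, coda /g/ ok → permitted
/fe/ — σ1 onset /f/, coda /∅/ ok → permitted
/mid.gal/ — σ1 onset /m/, coda /d/ ok; σ2 onset /g/, coda /l/ ok → permitted
Permitted: /lal.ful/, /ga.tej/, /li.mum/, /jig.dig/, /fe/, /mid.gal/ → 6.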